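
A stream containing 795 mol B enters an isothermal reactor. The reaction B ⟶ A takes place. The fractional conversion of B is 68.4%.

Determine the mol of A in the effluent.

544 mol

B reacted = 0.684 × 795 = 543.8 mol; ν_B = −1, so ξ = 543.8/1 = 543.8 mol.
Outlet amounts (n = n₀ + ν ξ):
  B: 795 − 1(543.8) = 251.2
  A: 0 + 1(543.8) = 543.8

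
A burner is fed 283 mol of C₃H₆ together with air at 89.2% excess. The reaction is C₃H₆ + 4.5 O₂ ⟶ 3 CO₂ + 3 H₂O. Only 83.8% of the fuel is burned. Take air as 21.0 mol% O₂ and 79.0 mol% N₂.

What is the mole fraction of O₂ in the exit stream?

Stoichiometric O₂ = 4.5 × 283 = 1274 mol; O₂ fed = 1274 × 1.892 = 2409 mol.
N₂ fed = 2409 × 79/21 = 9064 mol.
Fuel reacted = 0.838 × 283 → ξ = 237.2 mol.
Outlet (n = n₀ + ν ξ):
  C₃H₆: 283 − 1(237.2) = 45.85
  O₂: 2409 − 4.5(237.2) = 1342
  N₂: 9064 (inert)
  CO₂: 0 + 3(237.2) = 711.5
  H₂O: 0 + 3(237.2) = 711.5
Total out = 11880 mol; y_O₂ = 1342 / 11880 = 0.113.

0.113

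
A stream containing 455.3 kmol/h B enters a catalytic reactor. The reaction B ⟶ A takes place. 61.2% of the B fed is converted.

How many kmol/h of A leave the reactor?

279 kmol/h

B reacted = 0.612 × 455.3 = 278.6 kmol/h; ν_B = −1, so ξ = 278.6/1 = 278.6 kmol/h.
Outlet amounts (n = n₀ + ν ξ):
  B: 455.3 − 1(278.6) = 176.7
  A: 0 + 1(278.6) = 278.6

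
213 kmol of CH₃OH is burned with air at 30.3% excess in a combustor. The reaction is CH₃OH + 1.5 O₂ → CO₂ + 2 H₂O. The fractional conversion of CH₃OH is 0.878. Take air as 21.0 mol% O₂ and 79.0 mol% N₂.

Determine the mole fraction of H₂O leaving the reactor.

Stoichiometric O₂ = 1.5 × 213 = 319.5 kmol; O₂ fed = 319.5 × 1.303 = 416.3 kmol.
N₂ fed = 416.3 × 79/21 = 1566 kmol.
Fuel reacted = 0.878 × 213 → ξ = 187 kmol.
Outlet (n = n₀ + ν ξ):
  CH₃OH: 213 − 1(187) = 25.99
  O₂: 416.3 − 1.5(187) = 135.8
  N₂: 1566 (inert)
  CO₂: 0 + 1(187) = 187
  H₂O: 0 + 2(187) = 374
Total out = 2289 kmol; y_H₂O = 374 / 2289 = 0.1634.

0.163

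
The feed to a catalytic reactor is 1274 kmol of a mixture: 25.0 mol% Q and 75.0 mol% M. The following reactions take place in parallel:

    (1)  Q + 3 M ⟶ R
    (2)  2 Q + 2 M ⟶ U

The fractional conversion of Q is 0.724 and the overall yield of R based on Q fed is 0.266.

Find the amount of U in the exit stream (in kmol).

72.9 kmol

Yield of R: 1ξ₁ / 318.5 = 0.266 → ξ₁ = 84.72 kmol.
Conversion of Q: 1ξ₁ + 2ξ₂ = 0.724 × 318.5 = 230.6 → ξ₂ = 72.94 kmol.
Outlet amounts (n = n₀ + Σ ν·ξ):
  Q: 318.5 − 1(84.72) − 2(72.94) = 87.91
  M: 955.5 − 3(84.72) − 2(72.94) = 555.5
  R: 0 + 1(84.72) = 84.72
  U: 0 + 1(72.94) = 72.94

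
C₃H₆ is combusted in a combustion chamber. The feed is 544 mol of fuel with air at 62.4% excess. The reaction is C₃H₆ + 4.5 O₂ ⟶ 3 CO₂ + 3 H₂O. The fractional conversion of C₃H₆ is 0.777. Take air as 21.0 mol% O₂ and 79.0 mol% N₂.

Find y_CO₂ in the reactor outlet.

0.0644

Stoichiometric O₂ = 4.5 × 544 = 2448 mol; O₂ fed = 2448 × 1.624 = 3976 mol.
N₂ fed = 3976 × 79/21 = 14960 mol.
Fuel reacted = 0.777 × 544 → ξ = 422.7 mol.
Outlet (n = n₀ + ν ξ):
  C₃H₆: 544 − 1(422.7) = 121.3
  O₂: 3976 − 4.5(422.7) = 2073
  N₂: 14960 (inert)
  CO₂: 0 + 3(422.7) = 1268
  H₂O: 0 + 3(422.7) = 1268
Total out = 19690 mol; y_CO₂ = 1268 / 19690 = 0.06441.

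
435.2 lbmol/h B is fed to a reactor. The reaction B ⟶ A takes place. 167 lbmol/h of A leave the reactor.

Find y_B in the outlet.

For A: n = n₀ + 1ξ → 167 = 0 + 1ξ, giving ξ = 167 lbmol/h.
Outlet amounts (n = n₀ + ν ξ):
  B: 435.2 − 1(167) = 268.2
  A: 0 + 1(167) = 167
Total out = 435.2 lbmol/h; y_B = 268.2 / 435.2 = 0.6163.

0.616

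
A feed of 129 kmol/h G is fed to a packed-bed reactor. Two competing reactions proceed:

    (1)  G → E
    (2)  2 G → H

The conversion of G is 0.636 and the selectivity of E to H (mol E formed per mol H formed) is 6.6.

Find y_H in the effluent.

Conversion of G: G consumed = 0.636 × 129 = 82.04 kmol/h = 1ξ₁ + 2ξ₂.
Selectivity: 1ξ₁ / (1ξ₂) = 6.6 → ξ₁ = 6.6 ξ₂.
Substitute: (1·6.6 + 2) ξ₂ = 82.04 → ξ₂ = 9.54 kmol/h, ξ₁ = 62.96 kmol/h.
Outlet amounts (n = n₀ + Σ ν·ξ):
  G: 129 − 1(62.96) − 2(9.54) = 46.96
  E: 0 + 1(62.96) = 62.96
  H: 0 + 1(9.54) = 9.54
Total out = 119.5 kmol/h; y_H = 9.54 / 119.5 = 0.07986.

0.0799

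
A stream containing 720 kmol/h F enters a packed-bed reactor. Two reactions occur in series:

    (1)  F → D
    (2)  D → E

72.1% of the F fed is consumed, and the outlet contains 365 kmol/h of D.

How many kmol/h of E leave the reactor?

154 kmol/h

Conversion of F: F consumed = 1ξ₁ = 0.721 × 720 → ξ₁ = 519.1 kmol/h.
D balance: n_D = 0 + 1ξ₁ − 1ξ₂ = 365 → ξ₂ = (1·519.1 − 365)/1 = 154.1 kmol/h.
Outlet amounts (n = n₀ + Σ ν·ξ):
  F: 720 − 1(519.1) = 200.9
  D: 0 + 1(519.1) − 1(154.1) = 365
  E: 0 + 1(154.1) = 154.1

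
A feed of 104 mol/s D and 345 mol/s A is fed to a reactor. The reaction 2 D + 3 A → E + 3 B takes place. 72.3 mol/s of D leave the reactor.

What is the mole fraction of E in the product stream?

0.0366

For D: n = n₀ − 2ξ → 72.3 = 104 − 2ξ, giving ξ = 15.85 mol/s.
Outlet amounts (n = n₀ + ν ξ):
  D: 104 − 2(15.85) = 72.3
  A: 345 − 3(15.85) = 297.4
  E: 0 + 1(15.85) = 15.85
  B: 0 + 3(15.85) = 47.55
Total out = 433.1 mol/s; y_E = 15.85 / 433.1 = 0.03659.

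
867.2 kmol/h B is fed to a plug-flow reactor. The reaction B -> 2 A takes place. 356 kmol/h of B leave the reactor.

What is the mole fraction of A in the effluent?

For B: n = n₀ − 1ξ → 356 = 867.2 − 1ξ, giving ξ = 511.2 kmol/h.
Outlet amounts (n = n₀ + ν ξ):
  B: 867.2 − 1(511.2) = 356
  A: 0 + 2(511.2) = 1022
Total out = 1378 kmol/h; y_A = 1022 / 1378 = 0.7417.

0.742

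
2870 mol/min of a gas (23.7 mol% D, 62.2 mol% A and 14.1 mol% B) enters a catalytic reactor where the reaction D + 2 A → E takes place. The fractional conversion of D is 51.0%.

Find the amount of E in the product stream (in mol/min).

347 mol/min

D reacted = 0.51 × 680.2 = 346.9 mol/min; ν_D = −1, so ξ = 346.9/1 = 346.9 mol/min.
Outlet amounts (n = n₀ + ν ξ):
  D: 680.2 − 1(346.9) = 333.3
  A: 1785 − 2(346.9) = 1091
  E: 0 + 1(346.9) = 346.9
  B: 404.7 (inert)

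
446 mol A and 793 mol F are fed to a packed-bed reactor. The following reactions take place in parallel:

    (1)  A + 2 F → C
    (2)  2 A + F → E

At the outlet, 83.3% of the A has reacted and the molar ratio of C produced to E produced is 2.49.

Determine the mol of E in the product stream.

Conversion of A: A consumed = 0.833 × 446 = 371.5 mol = 1ξ₁ + 2ξ₂.
Selectivity: 1ξ₁ / (1ξ₂) = 2.49 → ξ₁ = 2.49 ξ₂.
Substitute: (1·2.49 + 2) ξ₂ = 371.5 → ξ₂ = 82.74 mol, ξ₁ = 206 mol.
Outlet amounts (n = n₀ + Σ ν·ξ):
  A: 446 − 1(206) − 2(82.74) = 74.48
  F: 793 − 2(206) − 1(82.74) = 298.2
  C: 0 + 1(206) = 206
  E: 0 + 1(82.74) = 82.74

82.7 mol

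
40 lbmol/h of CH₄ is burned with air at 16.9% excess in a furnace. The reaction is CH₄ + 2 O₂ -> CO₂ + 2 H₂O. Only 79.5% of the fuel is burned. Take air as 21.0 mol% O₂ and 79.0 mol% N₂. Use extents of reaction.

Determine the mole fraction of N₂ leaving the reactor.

0.725

Stoichiometric O₂ = 2 × 40 = 80 lbmol/h; O₂ fed = 80 × 1.169 = 93.52 lbmol/h.
N₂ fed = 93.52 × 79/21 = 351.8 lbmol/h.
Fuel reacted = 0.795 × 40 → ξ = 31.8 lbmol/h.
Outlet (n = n₀ + ν ξ):
  CH₄: 40 − 1(31.8) = 8.2
  O₂: 93.52 − 2(31.8) = 29.92
  N₂: 351.8 (inert)
  CO₂: 0 + 1(31.8) = 31.8
  H₂O: 0 + 2(31.8) = 63.6
Total out = 485.3 lbmol/h; y_N₂ = 351.8 / 485.3 = 0.7249.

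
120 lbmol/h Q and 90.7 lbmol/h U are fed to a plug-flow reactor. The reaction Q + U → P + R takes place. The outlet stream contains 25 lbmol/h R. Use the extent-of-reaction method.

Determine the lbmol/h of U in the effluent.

65.7 lbmol/h

For R: n = n₀ + 1ξ → 25 = 0 + 1ξ, giving ξ = 25 lbmol/h.
Outlet amounts (n = n₀ + ν ξ):
  Q: 120 − 1(25) = 95
  U: 90.7 − 1(25) = 65.7
  P: 0 + 1(25) = 25
  R: 0 + 1(25) = 25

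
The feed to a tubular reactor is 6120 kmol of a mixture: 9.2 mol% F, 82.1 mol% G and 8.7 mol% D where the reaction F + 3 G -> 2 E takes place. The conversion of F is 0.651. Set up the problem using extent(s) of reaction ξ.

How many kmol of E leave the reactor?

F reacted = 0.651 × 563 = 366.5 kmol; ν_F = −1, so ξ = 366.5/1 = 366.5 kmol.
Outlet amounts (n = n₀ + ν ξ):
  F: 563 − 1(366.5) = 196.5
  G: 5025 − 3(366.5) = 3925
  E: 0 + 2(366.5) = 733.1
  D: 532.4 (inert)

733 kmol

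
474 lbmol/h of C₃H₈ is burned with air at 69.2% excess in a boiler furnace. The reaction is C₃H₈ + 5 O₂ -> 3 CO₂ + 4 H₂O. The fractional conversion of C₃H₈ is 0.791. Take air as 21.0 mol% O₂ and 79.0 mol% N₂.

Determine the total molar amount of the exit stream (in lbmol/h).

Stoichiometric O₂ = 5 × 474 = 2370 lbmol/h; O₂ fed = 2370 × 1.692 = 4010 lbmol/h.
N₂ fed = 4010 × 79/21 = 15090 lbmol/h.
Fuel reacted = 0.791 × 474 → ξ = 374.9 lbmol/h.
Outlet (n = n₀ + ν ξ):
  C₃H₈: 474 − 1(374.9) = 99.07
  O₂: 4010 − 5(374.9) = 2135
  N₂: 15090 (inert)
  CO₂: 0 + 3(374.9) = 1125
  H₂O: 0 + 4(374.9) = 1500
Total out = 99.07 + 2135 + 15090 + 1125 + 1500 = 19940 lbmol/h.

19900 lbmol/h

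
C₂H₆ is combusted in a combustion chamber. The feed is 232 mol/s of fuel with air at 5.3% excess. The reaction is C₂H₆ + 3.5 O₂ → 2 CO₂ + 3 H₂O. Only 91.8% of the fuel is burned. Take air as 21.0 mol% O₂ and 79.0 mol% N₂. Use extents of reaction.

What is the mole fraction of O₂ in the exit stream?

Stoichiometric O₂ = 3.5 × 232 = 812 mol/s; O₂ fed = 812 × 1.053 = 855 mol/s.
N₂ fed = 855 × 79/21 = 3217 mol/s.
Fuel reacted = 0.918 × 232 → ξ = 213 mol/s.
Outlet (n = n₀ + ν ξ):
  C₂H₆: 232 − 1(213) = 19.02
  O₂: 855 − 3.5(213) = 109.6
  N₂: 3217 (inert)
  CO₂: 0 + 2(213) = 426
  H₂O: 0 + 3(213) = 638.9
Total out = 4410 mol/s; y_O₂ = 109.6 / 4410 = 0.02486.

0.0249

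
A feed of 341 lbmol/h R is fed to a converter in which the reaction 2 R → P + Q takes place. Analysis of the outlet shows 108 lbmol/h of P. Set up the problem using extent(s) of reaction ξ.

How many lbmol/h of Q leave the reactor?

For P: n = n₀ + 1ξ → 108 = 0 + 1ξ, giving ξ = 108 lbmol/h.
Outlet amounts (n = n₀ + ν ξ):
  R: 341 − 2(108) = 125
  P: 0 + 1(108) = 108
  Q: 0 + 1(108) = 108

108 lbmol/h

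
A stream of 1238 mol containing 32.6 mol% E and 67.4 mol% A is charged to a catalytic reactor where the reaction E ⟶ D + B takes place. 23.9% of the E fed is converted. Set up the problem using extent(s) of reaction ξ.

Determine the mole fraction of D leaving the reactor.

E reacted = 0.239 × 403.6 = 96.46 mol; ν_E = −1, so ξ = 96.46/1 = 96.46 mol.
Outlet amounts (n = n₀ + ν ξ):
  E: 403.6 − 1(96.46) = 307.1
  D: 0 + 1(96.46) = 96.46
  B: 0 + 1(96.46) = 96.46
  A: 834.4 (inert)
Total out = 1334 mol; y_D = 96.46 / 1334 = 0.07228.

0.0723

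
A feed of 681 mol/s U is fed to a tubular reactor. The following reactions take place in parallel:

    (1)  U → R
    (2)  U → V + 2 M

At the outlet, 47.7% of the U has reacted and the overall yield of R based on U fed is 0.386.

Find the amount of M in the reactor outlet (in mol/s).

124 mol/s

Yield of R: 1ξ₁ / 681 = 0.386 → ξ₁ = 262.9 mol/s.
Conversion of U: 1ξ₁ + 1ξ₂ = 0.477 × 681 = 324.8 → ξ₂ = 61.97 mol/s.
Outlet amounts (n = n₀ + Σ ν·ξ):
  U: 681 − 1(262.9) − 1(61.97) = 356.2
  R: 0 + 1(262.9) = 262.9
  V: 0 + 1(61.97) = 61.97
  M: 0 + 2(61.97) = 123.9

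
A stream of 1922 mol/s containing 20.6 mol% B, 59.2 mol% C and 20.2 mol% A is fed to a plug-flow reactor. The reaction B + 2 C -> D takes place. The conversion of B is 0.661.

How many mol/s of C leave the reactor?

B reacted = 0.661 × 395.9 = 261.7 mol/s; ν_B = −1, so ξ = 261.7/1 = 261.7 mol/s.
Outlet amounts (n = n₀ + ν ξ):
  B: 395.9 − 1(261.7) = 134.2
  C: 1138 − 2(261.7) = 614.4
  D: 0 + 1(261.7) = 261.7
  A: 388.2 (inert)

614 mol/s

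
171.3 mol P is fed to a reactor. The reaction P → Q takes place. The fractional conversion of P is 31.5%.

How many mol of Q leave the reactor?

P reacted = 0.315 × 171.3 = 53.96 mol; ν_P = −1, so ξ = 53.96/1 = 53.96 mol.
Outlet amounts (n = n₀ + ν ξ):
  P: 171.3 − 1(53.96) = 117.3
  Q: 0 + 1(53.96) = 53.96

54 mol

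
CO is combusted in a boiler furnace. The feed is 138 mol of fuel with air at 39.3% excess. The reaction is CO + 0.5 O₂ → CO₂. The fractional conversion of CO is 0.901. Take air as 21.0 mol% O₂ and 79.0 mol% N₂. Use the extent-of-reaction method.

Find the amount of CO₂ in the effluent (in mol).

Stoichiometric O₂ = 0.5 × 138 = 69 mol; O₂ fed = 69 × 1.393 = 96.12 mol.
N₂ fed = 96.12 × 79/21 = 361.6 mol.
Fuel reacted = 0.901 × 138 → ξ = 124.3 mol.
Outlet (n = n₀ + ν ξ):
  CO: 138 − 1(124.3) = 13.66
  O₂: 96.12 − 0.5(124.3) = 33.95
  N₂: 361.6 (inert)
  CO₂: 0 + 1(124.3) = 124.3

124 mol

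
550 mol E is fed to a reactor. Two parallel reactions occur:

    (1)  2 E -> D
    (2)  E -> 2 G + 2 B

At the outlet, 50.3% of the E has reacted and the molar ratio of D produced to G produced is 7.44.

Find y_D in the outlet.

Conversion of E: E consumed = 0.503 × 550 = 276.6 mol = 2ξ₁ + 1ξ₂.
Selectivity: 1ξ₁ / (2ξ₂) = 7.44 → ξ₁ = 14.88 ξ₂.
Substitute: (2·14.88 + 1) ξ₂ = 276.6 → ξ₂ = 8.994 mol, ξ₁ = 133.8 mol.
Outlet amounts (n = n₀ + Σ ν·ξ):
  E: 550 − 2(133.8) − 1(8.994) = 273.4
  D: 0 + 1(133.8) = 133.8
  G: 0 + 2(8.994) = 17.99
  B: 0 + 2(8.994) = 17.99
Total out = 443.2 mol; y_D = 133.8 / 443.2 = 0.302.

0.302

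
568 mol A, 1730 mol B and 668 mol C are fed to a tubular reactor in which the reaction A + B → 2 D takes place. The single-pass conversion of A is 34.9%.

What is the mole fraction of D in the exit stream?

0.134

A reacted = 0.349 × 568 = 198.2 mol; ν_A = −1, so ξ = 198.2/1 = 198.2 mol.
Outlet amounts (n = n₀ + ν ξ):
  A: 568 − 1(198.2) = 369.8
  B: 1730 − 1(198.2) = 1532
  D: 0 + 2(198.2) = 396.5
  C: 668 (inert)
Total out = 2966 mol; y_D = 396.5 / 2966 = 0.1337.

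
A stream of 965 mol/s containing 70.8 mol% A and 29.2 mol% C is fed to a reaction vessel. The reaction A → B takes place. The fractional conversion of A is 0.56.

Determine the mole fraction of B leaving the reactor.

A reacted = 0.56 × 683.2 = 382.6 mol/s; ν_A = −1, so ξ = 382.6/1 = 382.6 mol/s.
Outlet amounts (n = n₀ + ν ξ):
  A: 683.2 − 1(382.6) = 300.6
  B: 0 + 1(382.6) = 382.6
  C: 281.8 (inert)
Total out = 965 mol/s; y_B = 382.6 / 965 = 0.3965.

0.396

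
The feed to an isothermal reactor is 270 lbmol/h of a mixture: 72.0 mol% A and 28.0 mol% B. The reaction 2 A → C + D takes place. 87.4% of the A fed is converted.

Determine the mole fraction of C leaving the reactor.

A reacted = 0.874 × 194.4 = 169.9 lbmol/h; ν_A = −2, so ξ = 169.9/2 = 84.95 lbmol/h.
Outlet amounts (n = n₀ + ν ξ):
  A: 194.4 − 2(84.95) = 24.49
  C: 0 + 1(84.95) = 84.95
  D: 0 + 1(84.95) = 84.95
  B: 75.6 (inert)
Total out = 270 lbmol/h; y_C = 84.95 / 270 = 0.3146.

0.315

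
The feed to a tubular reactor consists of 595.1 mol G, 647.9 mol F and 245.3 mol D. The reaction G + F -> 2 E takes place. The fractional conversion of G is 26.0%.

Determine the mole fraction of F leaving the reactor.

0.331

G reacted = 0.26 × 595.1 = 154.7 mol; ν_G = −1, so ξ = 154.7/1 = 154.7 mol.
Outlet amounts (n = n₀ + ν ξ):
  G: 595.1 − 1(154.7) = 440.4
  F: 647.9 − 1(154.7) = 493.2
  E: 0 + 2(154.7) = 309.5
  D: 245.3 (inert)
Total out = 1488 mol; y_F = 493.2 / 1488 = 0.3314.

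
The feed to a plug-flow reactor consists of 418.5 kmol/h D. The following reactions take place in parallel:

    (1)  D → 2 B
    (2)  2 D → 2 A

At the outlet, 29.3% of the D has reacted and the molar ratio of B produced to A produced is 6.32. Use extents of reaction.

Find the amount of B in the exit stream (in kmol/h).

186 kmol/h

Conversion of D: D consumed = 0.293 × 418.5 = 122.6 kmol/h = 1ξ₁ + 2ξ₂.
Selectivity: 2ξ₁ / (2ξ₂) = 6.32 → ξ₁ = 6.32 ξ₂.
Substitute: (1·6.32 + 2) ξ₂ = 122.6 → ξ₂ = 14.74 kmol/h, ξ₁ = 93.14 kmol/h.
Outlet amounts (n = n₀ + Σ ν·ξ):
  D: 418.5 − 1(93.14) − 2(14.74) = 295.9
  B: 0 + 2(93.14) = 186.3
  A: 0 + 2(14.74) = 29.48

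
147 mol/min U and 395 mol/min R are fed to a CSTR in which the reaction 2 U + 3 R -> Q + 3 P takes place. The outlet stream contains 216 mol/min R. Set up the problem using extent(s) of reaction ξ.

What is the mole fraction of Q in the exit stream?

0.124

For R: n = n₀ − 3ξ → 216 = 395 − 3ξ, giving ξ = 59.67 mol/min.
Outlet amounts (n = n₀ + ν ξ):
  U: 147 − 2(59.67) = 27.67
  R: 395 − 3(59.67) = 216
  Q: 0 + 1(59.67) = 59.67
  P: 0 + 3(59.67) = 179
Total out = 482.3 mol/min; y_Q = 59.67 / 482.3 = 0.1237.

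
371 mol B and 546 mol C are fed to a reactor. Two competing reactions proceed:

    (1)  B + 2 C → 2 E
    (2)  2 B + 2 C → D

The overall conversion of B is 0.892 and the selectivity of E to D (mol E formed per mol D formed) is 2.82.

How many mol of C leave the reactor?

Conversion of B: B consumed = 0.892 × 371 = 330.9 mol = 1ξ₁ + 2ξ₂.
Selectivity: 2ξ₁ / (1ξ₂) = 2.82 → ξ₁ = 1.41 ξ₂.
Substitute: (1·1.41 + 2) ξ₂ = 330.9 → ξ₂ = 97.05 mol, ξ₁ = 136.8 mol.
Outlet amounts (n = n₀ + Σ ν·ξ):
  B: 371 − 1(136.8) − 2(97.05) = 40.07
  C: 546 − 2(136.8) − 2(97.05) = 78.23
  E: 0 + 2(136.8) = 273.7
  D: 0 + 1(97.05) = 97.05

78.2 mol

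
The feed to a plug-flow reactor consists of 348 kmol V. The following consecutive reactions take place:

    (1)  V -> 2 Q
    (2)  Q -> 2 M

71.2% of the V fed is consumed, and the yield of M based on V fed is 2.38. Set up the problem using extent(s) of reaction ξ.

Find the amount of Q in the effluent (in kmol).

Conversion of V: V consumed = 1ξ₁ = 0.712 × 348 → ξ₁ = 247.8 kmol.
Yield of M: 2ξ₂ / 348 = 2.38 → ξ₂ = 414.1 kmol.
Outlet amounts (n = n₀ + Σ ν·ξ):
  V: 348 − 1(247.8) = 100.2
  Q: 0 + 2(247.8) − 1(414.1) = 81.43
  M: 0 + 2(414.1) = 828.2

81.4 kmol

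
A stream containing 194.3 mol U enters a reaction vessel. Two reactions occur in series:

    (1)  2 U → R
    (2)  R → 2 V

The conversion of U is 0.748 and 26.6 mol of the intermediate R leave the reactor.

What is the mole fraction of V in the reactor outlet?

Conversion of U: U consumed = 2ξ₁ = 0.748 × 194.3 → ξ₁ = 72.67 mol.
R balance: n_R = 0 + 1ξ₁ − 1ξ₂ = 26.6 → ξ₂ = (1·72.67 − 26.6)/1 = 46.07 mol.
Outlet amounts (n = n₀ + Σ ν·ξ):
  U: 194.3 − 2(72.67) = 48.96
  R: 0 + 1(72.67) − 1(46.07) = 26.6
  V: 0 + 2(46.07) = 92.14
Total out = 167.7 mol; y_V = 92.14 / 167.7 = 0.5494.

0.549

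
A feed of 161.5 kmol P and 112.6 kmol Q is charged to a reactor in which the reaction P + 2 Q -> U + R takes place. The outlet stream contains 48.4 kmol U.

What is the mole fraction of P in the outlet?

0.501

For U: n = n₀ + 1ξ → 48.4 = 0 + 1ξ, giving ξ = 48.4 kmol.
Outlet amounts (n = n₀ + ν ξ):
  P: 161.5 − 1(48.4) = 113.1
  Q: 112.6 − 2(48.4) = 15.8
  U: 0 + 1(48.4) = 48.4
  R: 0 + 1(48.4) = 48.4
Total out = 225.7 kmol; y_P = 113.1 / 225.7 = 0.5011.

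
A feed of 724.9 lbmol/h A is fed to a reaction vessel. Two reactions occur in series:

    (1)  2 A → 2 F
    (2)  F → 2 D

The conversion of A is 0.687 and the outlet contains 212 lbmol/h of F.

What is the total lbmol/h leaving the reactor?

Conversion of A: A consumed = 2ξ₁ = 0.687 × 724.9 → ξ₁ = 249 lbmol/h.
F balance: n_F = 0 + 2ξ₁ − 1ξ₂ = 212 → ξ₂ = (2·249 − 212)/1 = 286 lbmol/h.
Outlet amounts (n = n₀ + Σ ν·ξ):
  A: 724.9 − 2(249) = 226.9
  F: 0 + 2(249) − 1(286) = 212
  D: 0 + 2(286) = 572
Total out = 226.9 + 212 + 572 = 1011 lbmol/h.

1010 lbmol/h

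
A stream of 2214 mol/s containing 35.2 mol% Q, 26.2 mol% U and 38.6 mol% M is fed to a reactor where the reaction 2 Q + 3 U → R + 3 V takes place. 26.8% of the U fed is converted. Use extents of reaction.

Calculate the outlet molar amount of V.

155 mol/s

U reacted = 0.268 × 580.1 = 155.5 mol/s; ν_U = −3, so ξ = 155.5/3 = 51.82 mol/s.
Outlet amounts (n = n₀ + ν ξ):
  Q: 779.3 − 2(51.82) = 675.7
  U: 580.1 − 3(51.82) = 424.6
  R: 0 + 1(51.82) = 51.82
  V: 0 + 3(51.82) = 155.5
  M: 854.6 (inert)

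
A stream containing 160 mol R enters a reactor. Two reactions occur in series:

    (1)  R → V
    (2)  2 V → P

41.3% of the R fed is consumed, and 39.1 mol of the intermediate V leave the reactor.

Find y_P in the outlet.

Conversion of R: R consumed = 1ξ₁ = 0.413 × 160 → ξ₁ = 66.08 mol.
V balance: n_V = 0 + 1ξ₁ − 2ξ₂ = 39.1 → ξ₂ = (1·66.08 − 39.1)/2 = 13.49 mol.
Outlet amounts (n = n₀ + Σ ν·ξ):
  R: 160 − 1(66.08) = 93.92
  V: 0 + 1(66.08) − 2(13.49) = 39.1
  P: 0 + 1(13.49) = 13.49
Total out = 146.5 mol; y_P = 13.49 / 146.5 = 0.09208.

0.0921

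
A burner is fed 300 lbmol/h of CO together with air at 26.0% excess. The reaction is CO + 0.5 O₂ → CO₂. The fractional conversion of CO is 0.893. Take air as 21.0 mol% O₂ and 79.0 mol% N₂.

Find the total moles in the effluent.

1070 lbmol/h

Stoichiometric O₂ = 0.5 × 300 = 150 lbmol/h; O₂ fed = 150 × 1.260 = 189 lbmol/h.
N₂ fed = 189 × 79/21 = 711 lbmol/h.
Fuel reacted = 0.893 × 300 → ξ = 267.9 lbmol/h.
Outlet (n = n₀ + ν ξ):
  CO: 300 − 1(267.9) = 32.1
  O₂: 189 − 0.5(267.9) = 55.05
  N₂: 711 (inert)
  CO₂: 0 + 1(267.9) = 267.9
Total out = 32.1 + 55.05 + 711 + 267.9 = 1066 lbmol/h.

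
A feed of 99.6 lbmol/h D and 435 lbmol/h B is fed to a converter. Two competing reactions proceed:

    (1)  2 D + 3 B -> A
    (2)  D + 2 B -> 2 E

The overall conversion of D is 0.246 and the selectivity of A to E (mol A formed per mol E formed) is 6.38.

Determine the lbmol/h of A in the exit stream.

Conversion of D: D consumed = 0.246 × 99.6 = 24.5 lbmol/h = 2ξ₁ + 1ξ₂.
Selectivity: 1ξ₁ / (2ξ₂) = 6.38 → ξ₁ = 12.76 ξ₂.
Substitute: (2·12.76 + 1) ξ₂ = 24.5 → ξ₂ = 0.9239 lbmol/h, ξ₁ = 11.79 lbmol/h.
Outlet amounts (n = n₀ + Σ ν·ξ):
  D: 99.6 − 2(11.79) − 1(0.9239) = 75.1
  B: 435 − 3(11.79) − 2(0.9239) = 397.8
  A: 0 + 1(11.79) = 11.79
  E: 0 + 2(0.9239) = 1.848

11.8 lbmol/h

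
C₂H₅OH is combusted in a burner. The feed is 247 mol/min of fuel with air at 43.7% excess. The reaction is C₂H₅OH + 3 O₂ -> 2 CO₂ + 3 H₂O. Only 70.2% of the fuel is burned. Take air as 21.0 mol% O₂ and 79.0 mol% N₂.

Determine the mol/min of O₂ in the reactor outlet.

545 mol/min

Stoichiometric O₂ = 3 × 247 = 741 mol/min; O₂ fed = 741 × 1.437 = 1065 mol/min.
N₂ fed = 1065 × 79/21 = 4006 mol/min.
Fuel reacted = 0.702 × 247 → ξ = 173.4 mol/min.
Outlet (n = n₀ + ν ξ):
  C₂H₅OH: 247 − 1(173.4) = 73.61
  O₂: 1065 − 3(173.4) = 544.6
  N₂: 4006 (inert)
  CO₂: 0 + 2(173.4) = 346.8
  H₂O: 0 + 3(173.4) = 520.2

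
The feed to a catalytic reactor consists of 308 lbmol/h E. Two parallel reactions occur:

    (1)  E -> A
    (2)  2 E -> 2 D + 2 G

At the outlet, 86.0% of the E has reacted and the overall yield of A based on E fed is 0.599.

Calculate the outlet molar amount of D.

80.4 lbmol/h

Yield of A: 1ξ₁ / 308 = 0.599 → ξ₁ = 184.5 lbmol/h.
Conversion of E: 1ξ₁ + 2ξ₂ = 0.86 × 308 = 264.9 → ξ₂ = 40.19 lbmol/h.
Outlet amounts (n = n₀ + Σ ν·ξ):
  E: 308 − 1(184.5) − 2(40.19) = 43.12
  A: 0 + 1(184.5) = 184.5
  D: 0 + 2(40.19) = 80.39
  G: 0 + 2(40.19) = 80.39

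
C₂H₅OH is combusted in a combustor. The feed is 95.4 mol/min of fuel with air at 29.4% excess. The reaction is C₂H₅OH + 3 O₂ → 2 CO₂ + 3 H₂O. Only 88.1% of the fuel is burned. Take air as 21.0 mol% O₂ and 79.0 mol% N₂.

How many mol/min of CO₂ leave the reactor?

Stoichiometric O₂ = 3 × 95.4 = 286.2 mol/min; O₂ fed = 286.2 × 1.294 = 370.3 mol/min.
N₂ fed = 370.3 × 79/21 = 1393 mol/min.
Fuel reacted = 0.881 × 95.4 → ξ = 84.05 mol/min.
Outlet (n = n₀ + ν ξ):
  C₂H₅OH: 95.4 − 1(84.05) = 11.35
  O₂: 370.3 − 3(84.05) = 118.2
  N₂: 1393 (inert)
  CO₂: 0 + 2(84.05) = 168.1
  H₂O: 0 + 3(84.05) = 252.1

168 mol/min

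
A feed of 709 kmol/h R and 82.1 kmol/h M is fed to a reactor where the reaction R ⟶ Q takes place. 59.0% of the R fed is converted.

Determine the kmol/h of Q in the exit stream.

R reacted = 0.59 × 709 = 418.3 kmol/h; ν_R = −1, so ξ = 418.3/1 = 418.3 kmol/h.
Outlet amounts (n = n₀ + ν ξ):
  R: 709 − 1(418.3) = 290.7
  Q: 0 + 1(418.3) = 418.3
  M: 82.1 (inert)

418 kmol/h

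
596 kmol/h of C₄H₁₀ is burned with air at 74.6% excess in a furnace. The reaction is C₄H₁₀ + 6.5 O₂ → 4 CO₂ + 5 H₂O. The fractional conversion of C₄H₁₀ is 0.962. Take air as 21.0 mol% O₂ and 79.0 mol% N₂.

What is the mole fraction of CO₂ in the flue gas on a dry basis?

Stoichiometric O₂ = 6.5 × 596 = 3874 kmol/h; O₂ fed = 3874 × 1.746 = 6764 kmol/h.
N₂ fed = 6764 × 79/21 = 25450 kmol/h.
Fuel reacted = 0.962 × 596 → ξ = 573.4 kmol/h.
Outlet (n = n₀ + ν ξ):
  C₄H₁₀: 596 − 1(573.4) = 22.65
  O₂: 6764 − 6.5(573.4) = 3037
  N₂: 25450 (inert)
  CO₂: 0 + 4(573.4) = 2293
  H₂O: 0 + 5(573.4) = 2867
Dry total = 30800 kmol/h; y_CO₂ (dry) = 2293 / 30800 = 0.07446.

0.0745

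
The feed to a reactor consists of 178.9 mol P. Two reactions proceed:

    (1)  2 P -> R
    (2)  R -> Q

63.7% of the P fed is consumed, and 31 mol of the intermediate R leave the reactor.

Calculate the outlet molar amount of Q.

Conversion of P: P consumed = 2ξ₁ = 0.637 × 178.9 → ξ₁ = 56.98 mol.
R balance: n_R = 0 + 1ξ₁ − 1ξ₂ = 31 → ξ₂ = (1·56.98 − 31)/1 = 25.98 mol.
Outlet amounts (n = n₀ + Σ ν·ξ):
  P: 178.9 − 2(56.98) = 64.94
  R: 0 + 1(56.98) − 1(25.98) = 31
  Q: 0 + 1(25.98) = 25.98

26 mol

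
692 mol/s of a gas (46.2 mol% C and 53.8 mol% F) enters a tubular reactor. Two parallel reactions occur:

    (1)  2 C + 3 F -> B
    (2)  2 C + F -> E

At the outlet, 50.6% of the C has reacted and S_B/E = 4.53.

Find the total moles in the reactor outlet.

398 mol/s

Conversion of C: C consumed = 0.506 × 319.7 = 161.8 mol/s = 2ξ₁ + 2ξ₂.
Selectivity: 1ξ₁ / (1ξ₂) = 4.53 → ξ₁ = 4.53 ξ₂.
Substitute: (2·4.53 + 2) ξ₂ = 161.8 → ξ₂ = 14.63 mol/s, ξ₁ = 66.26 mol/s.
Outlet amounts (n = n₀ + Σ ν·ξ):
  C: 319.7 − 2(66.26) − 2(14.63) = 157.9
  F: 372.3 − 3(66.26) − 1(14.63) = 158.9
  B: 0 + 1(66.26) = 66.26
  E: 0 + 1(14.63) = 14.63
Total out = 157.9 + 158.9 + 66.26 + 14.63 = 397.7 mol/s.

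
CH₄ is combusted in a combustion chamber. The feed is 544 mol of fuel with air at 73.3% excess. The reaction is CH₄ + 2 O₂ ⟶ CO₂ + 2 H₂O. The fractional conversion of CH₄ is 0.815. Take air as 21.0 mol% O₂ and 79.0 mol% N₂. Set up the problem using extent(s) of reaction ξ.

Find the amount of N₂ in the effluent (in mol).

Stoichiometric O₂ = 2 × 544 = 1088 mol; O₂ fed = 1088 × 1.733 = 1886 mol.
N₂ fed = 1886 × 79/21 = 7093 mol.
Fuel reacted = 0.815 × 544 → ξ = 443.4 mol.
Outlet (n = n₀ + ν ξ):
  CH₄: 544 − 1(443.4) = 100.6
  O₂: 1886 − 2(443.4) = 998.8
  N₂: 7093 (inert)
  CO₂: 0 + 1(443.4) = 443.4
  H₂O: 0 + 2(443.4) = 886.7

7090 mol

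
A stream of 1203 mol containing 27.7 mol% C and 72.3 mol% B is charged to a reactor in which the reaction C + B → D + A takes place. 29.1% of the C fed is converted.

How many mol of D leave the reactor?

C reacted = 0.291 × 333.2 = 96.97 mol; ν_C = −1, so ξ = 96.97/1 = 96.97 mol.
Outlet amounts (n = n₀ + ν ξ):
  C: 333.2 − 1(96.97) = 236.3
  B: 869.8 − 1(96.97) = 772.8
  D: 0 + 1(96.97) = 96.97
  A: 0 + 1(96.97) = 96.97

97 mol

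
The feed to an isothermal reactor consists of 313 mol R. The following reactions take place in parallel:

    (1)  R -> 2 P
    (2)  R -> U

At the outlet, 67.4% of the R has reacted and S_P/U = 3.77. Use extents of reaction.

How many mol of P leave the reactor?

276 mol

Conversion of R: R consumed = 0.674 × 313 = 211 mol = 1ξ₁ + 1ξ₂.
Selectivity: 2ξ₁ / (1ξ₂) = 3.77 → ξ₁ = 1.885 ξ₂.
Substitute: (1·1.885 + 1) ξ₂ = 211 → ξ₂ = 73.12 mol, ξ₁ = 137.8 mol.
Outlet amounts (n = n₀ + Σ ν·ξ):
  R: 313 − 1(137.8) − 1(73.12) = 102
  P: 0 + 2(137.8) = 275.7
  U: 0 + 1(73.12) = 73.12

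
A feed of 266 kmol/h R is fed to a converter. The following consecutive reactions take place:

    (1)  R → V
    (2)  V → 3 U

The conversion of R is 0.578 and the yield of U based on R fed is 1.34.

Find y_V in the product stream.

0.0694

Conversion of R: R consumed = 1ξ₁ = 0.578 × 266 → ξ₁ = 153.7 kmol/h.
Yield of U: 3ξ₂ / 266 = 1.34 → ξ₂ = 118.8 kmol/h.
Outlet amounts (n = n₀ + Σ ν·ξ):
  R: 266 − 1(153.7) = 112.3
  V: 0 + 1(153.7) − 1(118.8) = 34.93
  U: 0 + 3(118.8) = 356.4
Total out = 503.6 kmol/h; y_V = 34.93 / 503.6 = 0.06937.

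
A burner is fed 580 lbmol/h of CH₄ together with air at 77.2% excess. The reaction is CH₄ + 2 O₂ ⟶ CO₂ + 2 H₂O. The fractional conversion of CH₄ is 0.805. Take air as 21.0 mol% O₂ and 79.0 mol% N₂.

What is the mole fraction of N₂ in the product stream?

Stoichiometric O₂ = 2 × 580 = 1160 lbmol/h; O₂ fed = 1160 × 1.772 = 2056 lbmol/h.
N₂ fed = 2056 × 79/21 = 7733 lbmol/h.
Fuel reacted = 0.805 × 580 → ξ = 466.9 lbmol/h.
Outlet (n = n₀ + ν ξ):
  CH₄: 580 − 1(466.9) = 113.1
  O₂: 2056 − 2(466.9) = 1122
  N₂: 7733 (inert)
  CO₂: 0 + 1(466.9) = 466.9
  H₂O: 0 + 2(466.9) = 933.8
Total out = 10370 lbmol/h; y_N₂ = 7733 / 10370 = 0.7458.

0.746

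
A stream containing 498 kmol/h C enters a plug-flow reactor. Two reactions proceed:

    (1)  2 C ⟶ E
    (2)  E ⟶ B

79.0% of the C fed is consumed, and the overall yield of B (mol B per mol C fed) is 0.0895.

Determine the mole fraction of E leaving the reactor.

Conversion of C: C consumed = 2ξ₁ = 0.79 × 498 → ξ₁ = 196.7 kmol/h.
Yield of B: 1ξ₂ / 498 = 0.0895 → ξ₂ = 44.57 kmol/h.
Outlet amounts (n = n₀ + Σ ν·ξ):
  C: 498 − 2(196.7) = 104.6
  E: 0 + 1(196.7) − 1(44.57) = 152.1
  B: 0 + 1(44.57) = 44.57
Total out = 301.3 kmol/h; y_E = 152.1 / 301.3 = 0.505.

0.505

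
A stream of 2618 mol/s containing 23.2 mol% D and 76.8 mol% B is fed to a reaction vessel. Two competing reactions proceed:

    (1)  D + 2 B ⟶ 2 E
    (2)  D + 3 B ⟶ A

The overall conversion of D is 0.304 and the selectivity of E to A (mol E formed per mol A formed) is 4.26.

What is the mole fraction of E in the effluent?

0.109

Conversion of D: D consumed = 0.304 × 607.4 = 184.6 mol/s = 1ξ₁ + 1ξ₂.
Selectivity: 2ξ₁ / (1ξ₂) = 4.26 → ξ₁ = 2.13 ξ₂.
Substitute: (1·2.13 + 1) ξ₂ = 184.6 → ξ₂ = 58.99 mol/s, ξ₁ = 125.7 mol/s.
Outlet amounts (n = n₀ + Σ ν·ξ):
  D: 607.4 − 1(125.7) − 1(58.99) = 422.7
  B: 2011 − 2(125.7) − 3(58.99) = 1582
  E: 0 + 2(125.7) = 251.3
  A: 0 + 1(58.99) = 58.99
Total out = 2315 mol/s; y_E = 251.3 / 2315 = 0.1085.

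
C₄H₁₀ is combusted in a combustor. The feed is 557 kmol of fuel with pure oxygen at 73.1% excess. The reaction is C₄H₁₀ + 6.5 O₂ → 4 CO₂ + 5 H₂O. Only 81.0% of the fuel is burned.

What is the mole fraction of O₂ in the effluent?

0.445

Stoichiometric O₂ = 6.5 × 557 = 3620 kmol; O₂ fed = 3620 × 1.731 = 6267 kmol.
Fuel reacted = 0.81 × 557 → ξ = 451.2 kmol.
Outlet (n = n₀ + ν ξ):
  C₄H₁₀: 557 − 1(451.2) = 105.8
  O₂: 6267 − 6.5(451.2) = 3334
  CO₂: 0 + 4(451.2) = 1805
  H₂O: 0 + 5(451.2) = 2256
Total out = 7501 kmol; y_O₂ = 3334 / 7501 = 0.4445.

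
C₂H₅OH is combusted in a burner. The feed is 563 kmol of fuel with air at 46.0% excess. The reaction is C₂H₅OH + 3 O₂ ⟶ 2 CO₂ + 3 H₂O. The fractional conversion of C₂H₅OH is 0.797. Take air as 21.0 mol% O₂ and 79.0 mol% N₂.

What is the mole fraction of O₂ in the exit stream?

0.0878

Stoichiometric O₂ = 3 × 563 = 1689 kmol; O₂ fed = 1689 × 1.460 = 2466 kmol.
N₂ fed = 2466 × 79/21 = 9277 kmol.
Fuel reacted = 0.797 × 563 → ξ = 448.7 kmol.
Outlet (n = n₀ + ν ξ):
  C₂H₅OH: 563 − 1(448.7) = 114.3
  O₂: 2466 − 3(448.7) = 1120
  N₂: 9277 (inert)
  CO₂: 0 + 2(448.7) = 897.4
  H₂O: 0 + 3(448.7) = 1346
Total out = 12750 kmol; y_O₂ = 1120 / 12750 = 0.0878.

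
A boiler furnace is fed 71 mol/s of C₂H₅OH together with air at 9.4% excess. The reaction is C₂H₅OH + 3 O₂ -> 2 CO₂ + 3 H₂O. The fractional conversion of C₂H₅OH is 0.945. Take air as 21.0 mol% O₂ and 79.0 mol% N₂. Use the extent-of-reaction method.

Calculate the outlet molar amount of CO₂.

134 mol/s

Stoichiometric O₂ = 3 × 71 = 213 mol/s; O₂ fed = 213 × 1.094 = 233 mol/s.
N₂ fed = 233 × 79/21 = 876.6 mol/s.
Fuel reacted = 0.945 × 71 → ξ = 67.09 mol/s.
Outlet (n = n₀ + ν ξ):
  C₂H₅OH: 71 − 1(67.09) = 3.905
  O₂: 233 − 3(67.09) = 31.74
  N₂: 876.6 (inert)
  CO₂: 0 + 2(67.09) = 134.2
  H₂O: 0 + 3(67.09) = 201.3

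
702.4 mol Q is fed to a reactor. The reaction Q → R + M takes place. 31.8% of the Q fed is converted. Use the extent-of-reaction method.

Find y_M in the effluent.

0.241

Q reacted = 0.318 × 702.4 = 223.4 mol; ν_Q = −1, so ξ = 223.4/1 = 223.4 mol.
Outlet amounts (n = n₀ + ν ξ):
  Q: 702.4 − 1(223.4) = 479
  R: 0 + 1(223.4) = 223.4
  M: 0 + 1(223.4) = 223.4
Total out = 925.8 mol; y_M = 223.4 / 925.8 = 0.2413.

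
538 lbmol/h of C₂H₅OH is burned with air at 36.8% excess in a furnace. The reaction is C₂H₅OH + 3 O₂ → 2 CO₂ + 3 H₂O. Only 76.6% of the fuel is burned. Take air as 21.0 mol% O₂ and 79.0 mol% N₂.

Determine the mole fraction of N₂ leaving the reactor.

Stoichiometric O₂ = 3 × 538 = 1614 lbmol/h; O₂ fed = 1614 × 1.368 = 2208 lbmol/h.
N₂ fed = 2208 × 79/21 = 8306 lbmol/h.
Fuel reacted = 0.766 × 538 → ξ = 412.1 lbmol/h.
Outlet (n = n₀ + ν ξ):
  C₂H₅OH: 538 − 1(412.1) = 125.9
  O₂: 2208 − 3(412.1) = 971.6
  N₂: 8306 (inert)
  CO₂: 0 + 2(412.1) = 824.2
  H₂O: 0 + 3(412.1) = 1236
Total out = 11460 lbmol/h; y_N₂ = 8306 / 11460 = 0.7245.

0.725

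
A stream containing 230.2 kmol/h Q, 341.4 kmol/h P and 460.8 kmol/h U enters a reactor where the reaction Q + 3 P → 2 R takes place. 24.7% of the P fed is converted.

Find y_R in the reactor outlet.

P reacted = 0.247 × 341.4 = 84.33 kmol/h; ν_P = −3, so ξ = 84.33/3 = 28.11 kmol/h.
Outlet amounts (n = n₀ + ν ξ):
  Q: 230.2 − 1(28.11) = 202.1
  P: 341.4 − 3(28.11) = 257.1
  R: 0 + 2(28.11) = 56.22
  U: 460.8 (inert)
Total out = 976.2 kmol/h; y_R = 56.22 / 976.2 = 0.05759.

0.0576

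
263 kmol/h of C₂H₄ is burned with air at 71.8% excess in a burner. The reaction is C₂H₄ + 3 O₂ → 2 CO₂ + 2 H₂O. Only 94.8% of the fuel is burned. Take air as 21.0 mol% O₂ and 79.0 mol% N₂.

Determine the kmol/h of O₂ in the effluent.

608 kmol/h

Stoichiometric O₂ = 3 × 263 = 789 kmol/h; O₂ fed = 789 × 1.718 = 1356 kmol/h.
N₂ fed = 1356 × 79/21 = 5099 kmol/h.
Fuel reacted = 0.948 × 263 → ξ = 249.3 kmol/h.
Outlet (n = n₀ + ν ξ):
  C₂H₄: 263 − 1(249.3) = 13.68
  O₂: 1356 − 3(249.3) = 607.5
  N₂: 5099 (inert)
  CO₂: 0 + 2(249.3) = 498.6
  H₂O: 0 + 2(249.3) = 498.6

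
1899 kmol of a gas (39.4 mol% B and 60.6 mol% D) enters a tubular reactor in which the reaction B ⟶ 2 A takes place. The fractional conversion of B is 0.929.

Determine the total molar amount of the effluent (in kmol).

B reacted = 0.929 × 748.2 = 695.1 kmol; ν_B = −1, so ξ = 695.1/1 = 695.1 kmol.
Outlet amounts (n = n₀ + ν ξ):
  B: 748.2 − 1(695.1) = 53.12
  A: 0 + 2(695.1) = 1390
  D: 1151 (inert)
Total out = 53.12 + 1390 + 1151 = 2594 kmol.

2590 kmol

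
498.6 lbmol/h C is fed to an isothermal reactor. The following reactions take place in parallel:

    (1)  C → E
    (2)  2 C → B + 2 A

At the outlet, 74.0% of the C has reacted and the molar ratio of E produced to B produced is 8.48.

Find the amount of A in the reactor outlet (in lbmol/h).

Conversion of C: C consumed = 0.74 × 498.6 = 369 lbmol/h = 1ξ₁ + 2ξ₂.
Selectivity: 1ξ₁ / (1ξ₂) = 8.48 → ξ₁ = 8.48 ξ₂.
Substitute: (1·8.48 + 2) ξ₂ = 369 → ξ₂ = 35.21 lbmol/h, ξ₁ = 298.6 lbmol/h.
Outlet amounts (n = n₀ + Σ ν·ξ):
  C: 498.6 − 1(298.6) − 2(35.21) = 129.6
  E: 0 + 1(298.6) = 298.6
  B: 0 + 1(35.21) = 35.21
  A: 0 + 2(35.21) = 70.41

70.4 lbmol/h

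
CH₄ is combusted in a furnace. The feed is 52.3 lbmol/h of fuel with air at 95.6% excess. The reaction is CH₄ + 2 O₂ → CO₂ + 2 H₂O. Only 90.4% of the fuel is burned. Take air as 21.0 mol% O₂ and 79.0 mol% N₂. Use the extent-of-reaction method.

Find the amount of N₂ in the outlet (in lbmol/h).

Stoichiometric O₂ = 2 × 52.3 = 104.6 lbmol/h; O₂ fed = 104.6 × 1.956 = 204.6 lbmol/h.
N₂ fed = 204.6 × 79/21 = 769.7 lbmol/h.
Fuel reacted = 0.904 × 52.3 → ξ = 47.28 lbmol/h.
Outlet (n = n₀ + ν ξ):
  CH₄: 52.3 − 1(47.28) = 5.021
  O₂: 204.6 − 2(47.28) = 110
  N₂: 769.7 (inert)
  CO₂: 0 + 1(47.28) = 47.28
  H₂O: 0 + 2(47.28) = 94.56

770 lbmol/h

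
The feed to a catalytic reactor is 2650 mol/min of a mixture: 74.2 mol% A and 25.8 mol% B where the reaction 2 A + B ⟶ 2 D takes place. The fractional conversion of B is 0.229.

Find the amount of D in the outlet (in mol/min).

B reacted = 0.229 × 683.7 = 156.6 mol/min; ν_B = −1, so ξ = 156.6/1 = 156.6 mol/min.
Outlet amounts (n = n₀ + ν ξ):
  A: 1966 − 2(156.6) = 1653
  B: 683.7 − 1(156.6) = 527.1
  D: 0 + 2(156.6) = 313.1

313 mol/min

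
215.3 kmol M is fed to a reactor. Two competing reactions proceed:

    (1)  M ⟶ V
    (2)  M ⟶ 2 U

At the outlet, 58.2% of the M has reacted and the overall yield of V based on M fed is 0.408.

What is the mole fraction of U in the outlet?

0.296

Yield of V: 1ξ₁ / 215.3 = 0.408 → ξ₁ = 87.84 kmol.
Conversion of M: 1ξ₁ + 1ξ₂ = 0.582 × 215.3 = 125.3 → ξ₂ = 37.46 kmol.
Outlet amounts (n = n₀ + Σ ν·ξ):
  M: 215.3 − 1(87.84) − 1(37.46) = 90
  V: 0 + 1(87.84) = 87.84
  U: 0 + 2(37.46) = 74.92
Total out = 252.8 kmol; y_U = 74.92 / 252.8 = 0.2964.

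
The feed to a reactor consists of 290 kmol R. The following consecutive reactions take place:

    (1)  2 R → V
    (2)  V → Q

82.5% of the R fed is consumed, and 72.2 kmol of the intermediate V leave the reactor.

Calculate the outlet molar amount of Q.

47.4 kmol

Conversion of R: R consumed = 2ξ₁ = 0.825 × 290 → ξ₁ = 119.6 kmol.
V balance: n_V = 0 + 1ξ₁ − 1ξ₂ = 72.2 → ξ₂ = (1·119.6 − 72.2)/1 = 47.42 kmol.
Outlet amounts (n = n₀ + Σ ν·ξ):
  R: 290 − 2(119.6) = 50.75
  V: 0 + 1(119.6) − 1(47.42) = 72.2
  Q: 0 + 1(47.42) = 47.42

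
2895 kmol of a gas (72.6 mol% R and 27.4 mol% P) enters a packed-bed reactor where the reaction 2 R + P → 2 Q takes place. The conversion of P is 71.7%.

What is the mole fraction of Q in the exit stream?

0.489

P reacted = 0.717 × 793.2 = 568.7 kmol; ν_P = −1, so ξ = 568.7/1 = 568.7 kmol.
Outlet amounts (n = n₀ + ν ξ):
  R: 2102 − 2(568.7) = 964.3
  P: 793.2 − 1(568.7) = 224.5
  Q: 0 + 2(568.7) = 1137
Total out = 2326 kmol; y_Q = 1137 / 2326 = 0.489.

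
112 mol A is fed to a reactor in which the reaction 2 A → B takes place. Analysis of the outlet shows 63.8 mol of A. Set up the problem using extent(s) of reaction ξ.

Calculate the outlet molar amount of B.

For A: n = n₀ − 2ξ → 63.8 = 112 − 2ξ, giving ξ = 24.1 mol.
Outlet amounts (n = n₀ + ν ξ):
  A: 112 − 2(24.1) = 63.8
  B: 0 + 1(24.1) = 24.1

24.1 mol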